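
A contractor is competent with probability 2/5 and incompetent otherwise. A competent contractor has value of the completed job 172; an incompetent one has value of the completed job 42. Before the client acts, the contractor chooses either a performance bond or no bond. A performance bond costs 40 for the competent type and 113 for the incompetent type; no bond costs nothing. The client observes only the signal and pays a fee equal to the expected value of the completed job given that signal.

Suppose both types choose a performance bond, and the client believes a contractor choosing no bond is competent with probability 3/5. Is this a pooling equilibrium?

At the pooled signal (bond) the client holds the prior 2/5 and pays 2/5·172 + 3/5·42 = 94. Off-path (no bond) belief 3/5 gives 3/5·172 + 2/5·42 = 120.
Competent: bond gives 94 − 40 = 54; no bond gives 120 − 0 = 120. Deviates. ✗
Incompetent: bond gives 94 − 113 = -19; no bond gives 120 − 0 = 120. Deviates. ✗

No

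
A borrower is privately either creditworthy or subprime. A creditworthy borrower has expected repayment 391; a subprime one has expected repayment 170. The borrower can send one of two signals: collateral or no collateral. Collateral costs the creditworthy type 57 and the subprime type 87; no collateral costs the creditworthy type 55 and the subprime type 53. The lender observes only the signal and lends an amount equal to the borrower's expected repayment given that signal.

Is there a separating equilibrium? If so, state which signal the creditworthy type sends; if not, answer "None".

None

Try creditworthy → collateral, subprime → no collateral:
  If types separate, collateral earns payment 391 and no collateral earns 170.
  Creditworthy: collateral gives 391 − 57 = 334; no collateral gives 170 − 55 = 115. No deviation. ✓
  Subprime: no collateral gives 170 − 53 = 117; collateral gives 391 − 87 = 304. Would deviate. ✗
Try creditworthy → no collateral, subprime → collateral:
  If types separate, no collateral earns payment 391 and collateral earns 170.
  Creditworthy: no collateral gives 391 − 55 = 336; collateral gives 170 − 57 = 113. No deviation. ✓
  Subprime: collateral gives 170 − 87 = 83; no collateral gives 391 − 53 = 338. Would deviate. ✗
Neither assignment is incentive-compatible.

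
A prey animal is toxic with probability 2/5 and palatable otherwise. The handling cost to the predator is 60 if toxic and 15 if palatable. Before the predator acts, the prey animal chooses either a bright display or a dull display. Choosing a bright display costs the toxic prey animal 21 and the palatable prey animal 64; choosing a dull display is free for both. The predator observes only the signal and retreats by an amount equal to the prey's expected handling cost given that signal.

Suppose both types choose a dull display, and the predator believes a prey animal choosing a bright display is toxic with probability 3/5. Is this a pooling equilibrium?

At the pooled signal (dull display) the predator holds the prior 2/5 and pays 2/5·60 + 3/5·15 = 33. Off-path (bright display) belief 3/5 gives 3/5·60 + 2/5·15 = 42.
Toxic: dull display gives 33 − 0 = 33; bright display gives 42 − 21 = 21. Stays. ✓
Palatable: dull display gives 33 − 0 = 33; bright display gives 42 − 64 = -22. Stays. ✓

Yes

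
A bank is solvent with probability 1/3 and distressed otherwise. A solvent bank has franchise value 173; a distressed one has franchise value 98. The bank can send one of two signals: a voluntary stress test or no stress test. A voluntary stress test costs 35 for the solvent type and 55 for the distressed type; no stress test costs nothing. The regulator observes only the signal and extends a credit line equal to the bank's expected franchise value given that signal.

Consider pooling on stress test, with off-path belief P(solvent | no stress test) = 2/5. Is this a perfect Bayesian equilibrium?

No

On the equilibrium path (stress test) the regulator holds the prior 1/3 and pays 1/3·173 + 2/3·98 = 123. Off-path (no stress test) belief 2/5 gives 2/5·173 + 3/5·98 = 128.
Solvent: stress test gives 123 − 35 = 88; no stress test gives 128 − 0 = 128. Deviates. ✗
Distressed: stress test gives 123 − 55 = 68; no stress test gives 128 − 0 = 128. Deviates. ✗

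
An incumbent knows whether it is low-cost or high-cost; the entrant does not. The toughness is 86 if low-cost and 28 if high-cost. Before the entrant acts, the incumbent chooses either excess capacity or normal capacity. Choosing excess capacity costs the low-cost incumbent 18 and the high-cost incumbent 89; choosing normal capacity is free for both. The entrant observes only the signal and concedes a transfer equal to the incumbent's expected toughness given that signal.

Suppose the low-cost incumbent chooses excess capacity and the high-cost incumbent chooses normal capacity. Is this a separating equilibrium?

Under separation the entrant infers type exactly: excess capacity → low-cost (pays 86), normal capacity → high-cost (pays 28).
Low-cost: excess capacity gives 86 − 18 = 68; normal capacity gives 28 − 0 = 28. No deviation. ✓
High-cost: normal capacity gives 28 − 0 = 28; excess capacity gives 86 − 89 = -3. No deviation. ✓
Both incentive constraints hold.

Yes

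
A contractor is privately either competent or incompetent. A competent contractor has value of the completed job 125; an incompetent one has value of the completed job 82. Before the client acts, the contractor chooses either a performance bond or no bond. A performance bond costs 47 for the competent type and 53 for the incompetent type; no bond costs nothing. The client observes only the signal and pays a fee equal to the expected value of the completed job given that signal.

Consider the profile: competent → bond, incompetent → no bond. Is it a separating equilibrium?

No

If types separate, bond earns payment 125 and no bond earns 82.
Competent: bond gives 125 − 47 = 78; no bond gives 82 − 0 = 82. Would deviate. ✗
Incompetent: no bond gives 82 − 0 = 82; bond gives 125 − 53 = 72. No deviation. ✓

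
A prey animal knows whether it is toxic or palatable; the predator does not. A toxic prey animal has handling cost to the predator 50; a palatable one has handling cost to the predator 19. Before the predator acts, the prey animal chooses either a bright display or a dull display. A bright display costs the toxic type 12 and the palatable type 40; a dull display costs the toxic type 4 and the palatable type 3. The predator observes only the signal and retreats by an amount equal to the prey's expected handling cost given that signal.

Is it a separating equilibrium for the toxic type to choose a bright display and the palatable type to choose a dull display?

Yes

If types separate, bright display earns payment 50 and dull display earns 19.
Toxic: bright display gives 50 − 12 = 38; dull display gives 19 − 4 = 15. No deviation. ✓
Palatable: dull display gives 19 − 3 = 16; bright display gives 50 − 40 = 10. No deviation. ✓
Neither type gains from mimicking the other.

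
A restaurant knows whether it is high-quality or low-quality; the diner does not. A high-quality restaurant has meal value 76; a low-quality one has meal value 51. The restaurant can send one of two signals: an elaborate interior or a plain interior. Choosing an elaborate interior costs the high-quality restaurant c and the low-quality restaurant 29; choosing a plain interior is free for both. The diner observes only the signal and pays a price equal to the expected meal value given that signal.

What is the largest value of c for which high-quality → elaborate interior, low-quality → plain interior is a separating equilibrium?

Under separation: elaborate interior → high-quality (pays 76); plain interior → low-quality (pays 51).
Low-quality: 51 − 0 = 51 ≥ 76 − 29 = 47. Holds regardless of c. ✓
High-quality: 76 − c ≥ 51 − 0, so c ≤ 76 − 51 = 25.

25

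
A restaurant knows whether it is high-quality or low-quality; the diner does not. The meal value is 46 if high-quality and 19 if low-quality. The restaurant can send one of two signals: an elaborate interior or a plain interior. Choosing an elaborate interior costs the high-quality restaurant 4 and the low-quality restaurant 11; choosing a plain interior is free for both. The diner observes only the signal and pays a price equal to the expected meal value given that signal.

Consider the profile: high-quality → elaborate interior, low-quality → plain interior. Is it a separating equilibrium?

No

If types separate, elaborate interior earns payment 46 and plain interior earns 19.
High-quality: elaborate interior gives 46 − 4 = 42; plain interior gives 19 − 0 = 19. No deviation. ✓
Low-quality: plain interior gives 19 − 0 = 19; elaborate interior gives 46 − 11 = 35. Would deviate. ✗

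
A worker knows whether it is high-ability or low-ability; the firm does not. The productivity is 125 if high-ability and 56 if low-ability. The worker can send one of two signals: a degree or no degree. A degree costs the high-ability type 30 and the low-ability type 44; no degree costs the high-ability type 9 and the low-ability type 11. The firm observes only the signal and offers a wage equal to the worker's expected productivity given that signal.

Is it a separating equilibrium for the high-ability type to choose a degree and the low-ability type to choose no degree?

Under separation the firm infers type exactly: degree → high-ability (pays 125), no degree → low-ability (pays 56).
High-ability: degree gives 125 − 30 = 95; no degree gives 56 − 9 = 47. No deviation. ✓
Low-ability: no degree gives 56 − 11 = 45; degree gives 125 − 44 = 81. Would deviate. ✗

No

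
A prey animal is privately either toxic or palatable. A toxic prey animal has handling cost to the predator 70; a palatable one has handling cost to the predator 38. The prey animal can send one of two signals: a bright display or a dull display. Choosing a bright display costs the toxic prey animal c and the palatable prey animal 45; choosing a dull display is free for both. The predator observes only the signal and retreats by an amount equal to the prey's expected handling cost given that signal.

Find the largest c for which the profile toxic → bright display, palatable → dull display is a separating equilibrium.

32

Under separation: bright display → toxic (pays 70); dull display → palatable (pays 38).
Palatable: 38 − 0 = 38 ≥ 70 − 45 = 25. Holds regardless of c. ✓
Toxic: 70 − c ≥ 38 − 0, so c ≤ 70 − 38 = 32.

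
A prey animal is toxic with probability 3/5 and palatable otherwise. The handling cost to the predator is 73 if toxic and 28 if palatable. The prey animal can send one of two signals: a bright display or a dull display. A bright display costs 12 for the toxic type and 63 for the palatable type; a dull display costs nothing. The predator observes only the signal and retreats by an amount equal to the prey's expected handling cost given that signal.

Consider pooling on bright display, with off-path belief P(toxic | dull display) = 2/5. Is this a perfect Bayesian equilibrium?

At the pooled signal (bright display) the predator holds the prior 3/5 and pays 3/5·73 + 2/5·28 = 55. Off-path (dull display) belief 2/5 gives 2/5·73 + 3/5·28 = 46.
Toxic: bright display gives 55 − 12 = 43; dull display gives 46 − 0 = 46. Deviates. ✗
Palatable: bright display gives 55 − 63 = -8; dull display gives 46 − 0 = 46. Deviates. ✗

No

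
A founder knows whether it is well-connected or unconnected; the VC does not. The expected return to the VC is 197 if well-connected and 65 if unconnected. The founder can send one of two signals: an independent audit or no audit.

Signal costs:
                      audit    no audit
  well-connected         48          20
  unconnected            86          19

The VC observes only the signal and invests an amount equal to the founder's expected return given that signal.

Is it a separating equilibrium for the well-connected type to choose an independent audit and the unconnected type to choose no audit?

Under separation the VC infers type exactly: audit → well-connected (pays 197), no audit → unconnected (pays 65).
Well-connected: audit gives 197 − 48 = 149; no audit gives 65 − 20 = 45. No deviation. ✓
Unconnected: no audit gives 65 − 19 = 46; audit gives 197 − 86 = 111. Would deviate. ✗

No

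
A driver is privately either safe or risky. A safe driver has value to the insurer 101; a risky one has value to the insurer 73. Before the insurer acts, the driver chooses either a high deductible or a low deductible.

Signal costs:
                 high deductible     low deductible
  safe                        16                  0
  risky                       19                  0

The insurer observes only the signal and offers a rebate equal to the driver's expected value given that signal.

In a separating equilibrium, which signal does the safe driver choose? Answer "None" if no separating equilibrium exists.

None

Try safe → high deductible, risky → low deductible:
  Under separation the insurer infers type exactly: high deductible → safe (pays 101), low deductible → risky (pays 73).
  Safe: high deductible gives 101 − 16 = 85; low deductible gives 73 − 0 = 73. No deviation. ✓
  Risky: low deductible gives 73 − 0 = 73; high deductible gives 101 − 19 = 82. Would deviate. ✗
Try safe → low deductible, risky → high deductible:
  Under separation the insurer infers type exactly: low deductible → safe (pays 101), high deductible → risky (pays 73).
  Safe: low deductible gives 101 − 0 = 101; high deductible gives 73 − 16 = 57. No deviation. ✓
  Risky: high deductible gives 73 − 19 = 54; low deductible gives 101 − 0 = 101. Would deviate. ✗
Neither assignment is incentive-compatible.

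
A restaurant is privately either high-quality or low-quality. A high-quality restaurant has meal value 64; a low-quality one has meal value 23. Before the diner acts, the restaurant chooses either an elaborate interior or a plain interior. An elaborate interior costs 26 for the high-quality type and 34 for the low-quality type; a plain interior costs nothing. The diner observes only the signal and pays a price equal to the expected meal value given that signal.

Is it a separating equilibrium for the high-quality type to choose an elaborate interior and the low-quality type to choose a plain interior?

If types separate, elaborate interior earns payment 64 and plain interior earns 23.
High-quality: elaborate interior gives 64 − 26 = 38; plain interior gives 23 − 0 = 23. No deviation. ✓
Low-quality: plain interior gives 23 − 0 = 23; elaborate interior gives 64 − 34 = 30. Would deviate. ✗

No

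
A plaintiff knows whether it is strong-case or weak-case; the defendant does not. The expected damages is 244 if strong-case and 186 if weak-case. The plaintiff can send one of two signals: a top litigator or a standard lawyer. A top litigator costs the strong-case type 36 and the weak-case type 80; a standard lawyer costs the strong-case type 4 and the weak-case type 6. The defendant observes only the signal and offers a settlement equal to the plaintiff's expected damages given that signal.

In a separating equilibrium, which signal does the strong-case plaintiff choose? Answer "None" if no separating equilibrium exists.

Try strong-case → top litigator, weak-case → standard lawyer:
  Under separation the defendant infers type exactly: top litigator → strong-case (pays 244), standard lawyer → weak-case (pays 186).
  Strong-case: top litigator gives 244 − 36 = 208; standard lawyer gives 186 − 4 = 182. No deviation. ✓
  Weak-case: standard lawyer gives 186 − 6 = 180; top litigator gives 244 − 80 = 164. No deviation. ✓
Both hold — the strong-case type sends top litigator.

top litigator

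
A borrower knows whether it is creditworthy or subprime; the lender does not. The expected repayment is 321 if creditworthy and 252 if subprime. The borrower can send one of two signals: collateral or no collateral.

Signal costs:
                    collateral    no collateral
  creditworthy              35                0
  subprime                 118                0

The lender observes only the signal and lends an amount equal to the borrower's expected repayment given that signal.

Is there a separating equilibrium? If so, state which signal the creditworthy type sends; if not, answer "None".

collateral

Try creditworthy → collateral, subprime → no collateral:
  If types separate, collateral earns payment 321 and no collateral earns 252.
  Creditworthy: collateral gives 321 − 35 = 286; no collateral gives 252 − 0 = 252. No deviation. ✓
  Subprime: no collateral gives 252 − 0 = 252; collateral gives 321 − 118 = 203. No deviation. ✓
Both hold — the creditworthy type sends collateral.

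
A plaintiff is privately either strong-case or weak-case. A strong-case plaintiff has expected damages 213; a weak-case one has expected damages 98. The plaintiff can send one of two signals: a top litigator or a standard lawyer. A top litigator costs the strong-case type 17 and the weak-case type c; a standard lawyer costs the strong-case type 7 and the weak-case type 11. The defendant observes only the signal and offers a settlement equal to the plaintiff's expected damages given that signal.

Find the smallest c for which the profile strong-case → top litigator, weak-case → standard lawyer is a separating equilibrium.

Under separation: top litigator → strong-case (pays 213); standard lawyer → weak-case (pays 98).
Strong-case: 213 − 17 = 196 ≥ 98 − 7 = 91. Holds regardless of c. ✓
Weak-case: 98 − 11 ≥ 213 − c, so c ≥ 213 − 87 = 126.

126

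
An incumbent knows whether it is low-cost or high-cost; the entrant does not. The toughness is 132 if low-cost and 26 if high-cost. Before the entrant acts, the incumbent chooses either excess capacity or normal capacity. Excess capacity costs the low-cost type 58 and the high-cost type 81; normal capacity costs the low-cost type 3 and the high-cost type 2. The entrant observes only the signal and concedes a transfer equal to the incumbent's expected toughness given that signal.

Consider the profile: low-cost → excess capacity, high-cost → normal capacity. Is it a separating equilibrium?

No

Under separation the entrant infers type exactly: excess capacity → low-cost (pays 132), normal capacity → high-cost (pays 26).
Low-cost: excess capacity gives 132 − 58 = 74; normal capacity gives 26 − 3 = 23. No deviation. ✓
High-cost: normal capacity gives 26 − 2 = 24; excess capacity gives 132 − 81 = 51. Would deviate. ✗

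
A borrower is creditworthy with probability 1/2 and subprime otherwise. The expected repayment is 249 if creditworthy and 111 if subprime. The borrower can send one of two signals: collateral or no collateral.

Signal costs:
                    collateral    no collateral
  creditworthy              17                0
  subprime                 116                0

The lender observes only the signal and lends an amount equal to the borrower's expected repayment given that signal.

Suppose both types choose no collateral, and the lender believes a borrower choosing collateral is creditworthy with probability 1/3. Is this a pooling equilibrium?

Yes

At the pooled signal (no collateral) the lender holds the prior 1/2 and pays 1/2·249 + 1/2·111 = 180. Off-path (collateral) belief 1/3 gives 1/3·249 + 2/3·111 = 157.
Creditworthy: no collateral gives 180 − 0 = 180; collateral gives 157 − 17 = 140. Stays. ✓
Subprime: no collateral gives 180 − 0 = 180; collateral gives 157 − 116 = 41. Stays. ✓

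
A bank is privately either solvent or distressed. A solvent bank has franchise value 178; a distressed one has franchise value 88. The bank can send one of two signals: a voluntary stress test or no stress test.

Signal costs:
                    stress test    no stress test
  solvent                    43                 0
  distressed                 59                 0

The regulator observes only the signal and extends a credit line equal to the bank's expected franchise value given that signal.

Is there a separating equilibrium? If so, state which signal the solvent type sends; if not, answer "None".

None

Try solvent → stress test, distressed → no stress test:
  If types separate, stress test earns payment 178 and no stress test earns 88.
  Solvent: stress test gives 178 − 43 = 135; no stress test gives 88 − 0 = 88. No deviation. ✓
  Distressed: no stress test gives 88 − 0 = 88; stress test gives 178 − 59 = 119. Would deviate. ✗
Try solvent → no stress test, distressed → stress test:
  If types separate, no stress test earns payment 178 and stress test earns 88.
  Solvent: no stress test gives 178 − 0 = 178; stress test gives 88 − 43 = 45. No deviation. ✓
  Distressed: stress test gives 88 − 59 = 29; no stress test gives 178 − 0 = 178. Would deviate. ✗
Neither assignment is incentive-compatible.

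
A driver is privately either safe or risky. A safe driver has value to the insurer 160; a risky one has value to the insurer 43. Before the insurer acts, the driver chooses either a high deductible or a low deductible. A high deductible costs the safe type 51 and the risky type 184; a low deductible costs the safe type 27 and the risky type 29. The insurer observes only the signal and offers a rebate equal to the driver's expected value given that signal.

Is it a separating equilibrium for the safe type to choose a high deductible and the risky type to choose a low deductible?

If types separate, high deductible earns payment 160 and low deductible earns 43.
Safe: high deductible gives 160 − 51 = 109; low deductible gives 43 − 27 = 16. No deviation. ✓
Risky: low deductible gives 43 − 29 = 14; high deductible gives 160 − 184 = -24. No deviation. ✓
Neither type gains from mimicking the other.

Yes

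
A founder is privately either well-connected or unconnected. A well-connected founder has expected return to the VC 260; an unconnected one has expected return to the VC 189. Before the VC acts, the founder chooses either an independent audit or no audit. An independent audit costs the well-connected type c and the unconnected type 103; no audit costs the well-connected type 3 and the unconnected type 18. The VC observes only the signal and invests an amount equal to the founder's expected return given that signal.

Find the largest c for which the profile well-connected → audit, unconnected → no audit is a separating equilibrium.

Under separation: audit → well-connected (pays 260); no audit → unconnected (pays 189).
Unconnected: 189 − 18 = 171 ≥ 260 − 103 = 157. Holds regardless of c. ✓
Well-connected: 260 − c ≥ 189 − 3, so c ≤ 260 − 186 = 74.

74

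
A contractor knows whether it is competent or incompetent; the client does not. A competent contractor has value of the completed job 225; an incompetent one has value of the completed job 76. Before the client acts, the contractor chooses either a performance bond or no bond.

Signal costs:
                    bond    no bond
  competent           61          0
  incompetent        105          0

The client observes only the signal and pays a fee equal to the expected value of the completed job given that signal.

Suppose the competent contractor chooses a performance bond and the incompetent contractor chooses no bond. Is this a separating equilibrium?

Under separation the client infers type exactly: bond → competent (pays 225), no bond → incompetent (pays 76).
Competent: bond gives 225 − 61 = 164; no bond gives 76 − 0 = 76. No deviation. ✓
Incompetent: no bond gives 76 − 0 = 76; bond gives 225 − 105 = 120. Would deviate. ✗

No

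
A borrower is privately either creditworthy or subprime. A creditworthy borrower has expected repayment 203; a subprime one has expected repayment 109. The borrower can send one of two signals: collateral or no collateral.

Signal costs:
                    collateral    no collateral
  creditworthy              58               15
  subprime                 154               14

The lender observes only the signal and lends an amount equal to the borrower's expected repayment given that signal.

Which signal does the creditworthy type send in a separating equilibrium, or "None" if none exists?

Try creditworthy → collateral, subprime → no collateral:
  If types separate, collateral earns payment 203 and no collateral earns 109.
  Creditworthy: collateral gives 203 − 58 = 145; no collateral gives 109 − 15 = 94. No deviation. ✓
  Subprime: no collateral gives 109 − 14 = 95; collateral gives 203 − 154 = 49. No deviation. ✓
Both hold — the creditworthy type sends collateral.

collateral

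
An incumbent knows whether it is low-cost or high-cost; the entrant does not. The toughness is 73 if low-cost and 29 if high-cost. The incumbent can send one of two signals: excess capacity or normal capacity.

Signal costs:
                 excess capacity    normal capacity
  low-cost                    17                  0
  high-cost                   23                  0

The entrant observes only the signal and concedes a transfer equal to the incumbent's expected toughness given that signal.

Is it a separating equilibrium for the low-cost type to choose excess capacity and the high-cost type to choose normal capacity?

If types separate, excess capacity earns payment 73 and normal capacity earns 29.
Low-cost: excess capacity gives 73 − 17 = 56; normal capacity gives 29 − 0 = 29. No deviation. ✓
High-cost: normal capacity gives 29 − 0 = 29; excess capacity gives 73 − 23 = 50. Would deviate. ✗

No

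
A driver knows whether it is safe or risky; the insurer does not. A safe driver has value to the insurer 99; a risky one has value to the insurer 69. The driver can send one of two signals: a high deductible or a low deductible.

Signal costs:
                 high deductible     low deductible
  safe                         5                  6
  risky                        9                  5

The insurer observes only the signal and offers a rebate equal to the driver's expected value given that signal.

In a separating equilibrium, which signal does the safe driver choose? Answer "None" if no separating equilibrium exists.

Try safe → high deductible, risky → low deductible:
  Under separation the insurer infers type exactly: high deductible → safe (pays 99), low deductible → risky (pays 69).
  Safe: high deductible gives 99 − 5 = 94; low deductible gives 69 − 6 = 63. No deviation. ✓
  Risky: low deductible gives 69 − 5 = 64; high deductible gives 99 − 9 = 90. Would deviate. ✗
Try safe → low deductible, risky → high deductible:
  Under separation the insurer infers type exactly: low deductible → safe (pays 99), high deductible → risky (pays 69).
  Safe: low deductible gives 99 − 6 = 93; high deductible gives 69 − 5 = 64. No deviation. ✓
  Risky: high deductible gives 69 − 9 = 60; low deductible gives 99 − 5 = 94. Would deviate. ✗
Neither assignment is incentive-compatible.

None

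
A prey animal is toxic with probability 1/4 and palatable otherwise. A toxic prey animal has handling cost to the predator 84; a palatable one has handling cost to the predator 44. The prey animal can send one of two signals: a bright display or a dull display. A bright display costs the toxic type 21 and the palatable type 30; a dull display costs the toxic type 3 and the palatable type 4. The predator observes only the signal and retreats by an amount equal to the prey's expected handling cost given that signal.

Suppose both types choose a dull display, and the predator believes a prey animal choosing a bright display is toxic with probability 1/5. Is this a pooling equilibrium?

At the pooled signal (dull display) the predator holds the prior 1/4 and pays 1/4·84 + 3/4·44 = 54. Off-path (bright display) belief 1/5 gives 1/5·84 + 4/5·44 = 52.
Toxic: dull display gives 54 − 3 = 51; bright display gives 52 − 21 = 31. Stays. ✓
Palatable: dull display gives 54 − 4 = 50; bright display gives 52 − 30 = 22. Stays. ✓

Yes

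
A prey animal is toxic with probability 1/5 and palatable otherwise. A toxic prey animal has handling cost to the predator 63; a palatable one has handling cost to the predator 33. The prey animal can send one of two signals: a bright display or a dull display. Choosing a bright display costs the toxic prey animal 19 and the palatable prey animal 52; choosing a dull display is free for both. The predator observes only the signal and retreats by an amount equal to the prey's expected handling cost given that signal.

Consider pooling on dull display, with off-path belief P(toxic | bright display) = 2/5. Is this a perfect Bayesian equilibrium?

Yes

On the equilibrium path (dull display) the predator holds the prior 1/5 and pays 1/5·63 + 4/5·33 = 39. Off-path (bright display) belief 2/5 gives 2/5·63 + 3/5·33 = 45.
Toxic: dull display gives 39 − 0 = 39; bright display gives 45 − 19 = 26. Stays. ✓
Palatable: dull display gives 39 − 0 = 39; bright display gives 45 − 52 = -7. Stays. ✓
Beliefs are Bayes-consistent on-path and both types best-respond.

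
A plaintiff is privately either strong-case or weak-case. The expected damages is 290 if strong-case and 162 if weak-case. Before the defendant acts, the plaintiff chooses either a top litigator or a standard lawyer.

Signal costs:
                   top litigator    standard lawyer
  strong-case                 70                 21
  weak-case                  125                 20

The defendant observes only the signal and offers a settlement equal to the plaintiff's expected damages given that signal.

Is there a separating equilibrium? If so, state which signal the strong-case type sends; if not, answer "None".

None

Try strong-case → top litigator, weak-case → standard lawyer:
  If types separate, top litigator earns payment 290 and standard lawyer earns 162.
  Strong-case: top litigator gives 290 − 70 = 220; standard lawyer gives 162 − 21 = 141. No deviation. ✓
  Weak-case: standard lawyer gives 162 − 20 = 142; top litigator gives 290 − 125 = 165. Would deviate. ✗
Try strong-case → standard lawyer, weak-case → top litigator:
  If types separate, standard lawyer earns payment 290 and top litigator earns 162.
  Strong-case: standard lawyer gives 290 − 21 = 269; top litigator gives 162 − 70 = 92. No deviation. ✓
  Weak-case: top litigator gives 162 − 125 = 37; standard lawyer gives 290 − 20 = 270. Would deviate. ✗
Neither assignment is incentive-compatible.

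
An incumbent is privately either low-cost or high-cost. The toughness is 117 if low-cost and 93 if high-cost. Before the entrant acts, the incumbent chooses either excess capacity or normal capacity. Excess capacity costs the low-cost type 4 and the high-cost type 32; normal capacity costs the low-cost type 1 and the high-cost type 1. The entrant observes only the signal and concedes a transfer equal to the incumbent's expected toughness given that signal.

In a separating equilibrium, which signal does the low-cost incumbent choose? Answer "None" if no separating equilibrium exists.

Try low-cost → excess capacity, high-cost → normal capacity:
  If types separate, excess capacity earns payment 117 and normal capacity earns 93.
  Low-cost: excess capacity gives 117 − 4 = 113; normal capacity gives 93 − 1 = 92. No deviation. ✓
  High-cost: normal capacity gives 93 − 1 = 92; excess capacity gives 117 − 32 = 85. No deviation. ✓
Both hold — the low-cost type sends excess capacity.

excess capacity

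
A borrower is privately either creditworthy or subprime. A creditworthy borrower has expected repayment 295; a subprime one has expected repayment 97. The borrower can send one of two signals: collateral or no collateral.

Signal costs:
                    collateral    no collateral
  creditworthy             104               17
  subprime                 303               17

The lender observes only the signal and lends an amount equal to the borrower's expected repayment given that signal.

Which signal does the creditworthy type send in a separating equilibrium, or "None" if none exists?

collateral

Try creditworthy → collateral, subprime → no collateral:
  Under separation the lender infers type exactly: collateral → creditworthy (pays 295), no collateral → subprime (pays 97).
  Creditworthy: collateral gives 295 − 104 = 191; no collateral gives 97 − 17 = 80. No deviation. ✓
  Subprime: no collateral gives 97 − 17 = 80; collateral gives 295 − 303 = -8. No deviation. ✓
Both hold — the creditworthy type sends collateral.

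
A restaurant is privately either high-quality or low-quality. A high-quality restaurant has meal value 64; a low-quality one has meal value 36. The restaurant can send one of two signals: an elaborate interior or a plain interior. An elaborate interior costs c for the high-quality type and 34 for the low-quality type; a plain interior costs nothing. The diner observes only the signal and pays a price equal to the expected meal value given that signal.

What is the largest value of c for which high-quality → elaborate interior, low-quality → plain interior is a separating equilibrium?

Under separation: elaborate interior → high-quality (pays 64); plain interior → low-quality (pays 36).
Low-quality: 36 − 0 = 36 ≥ 64 − 34 = 30. Holds regardless of c. ✓
High-quality: 64 − c ≥ 36 − 0, so c ≤ 64 − 36 = 28.

28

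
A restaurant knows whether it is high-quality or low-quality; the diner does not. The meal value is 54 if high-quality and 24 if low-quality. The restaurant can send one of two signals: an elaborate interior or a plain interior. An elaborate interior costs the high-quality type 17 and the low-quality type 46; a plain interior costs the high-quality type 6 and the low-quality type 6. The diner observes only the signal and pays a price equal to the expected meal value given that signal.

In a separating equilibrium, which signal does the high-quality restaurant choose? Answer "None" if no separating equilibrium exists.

elaborate interior

Try high-quality → elaborate interior, low-quality → plain interior:
  Under separation the diner infers type exactly: elaborate interior → high-quality (pays 54), plain interior → low-quality (pays 24).
  High-quality: elaborate interior gives 54 − 17 = 37; plain interior gives 24 − 6 = 18. No deviation. ✓
  Low-quality: plain interior gives 24 − 6 = 18; elaborate interior gives 54 − 46 = 8. No deviation. ✓
Both hold — the high-quality type sends elaborate interior.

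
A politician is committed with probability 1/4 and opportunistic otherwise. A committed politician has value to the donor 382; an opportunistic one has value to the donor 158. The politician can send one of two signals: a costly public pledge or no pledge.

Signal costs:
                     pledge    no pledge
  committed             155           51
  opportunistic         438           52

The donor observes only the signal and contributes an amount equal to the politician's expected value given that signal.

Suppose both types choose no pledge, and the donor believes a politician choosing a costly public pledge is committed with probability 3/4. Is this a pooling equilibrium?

No

At the pooled signal (no pledge) the donor holds the prior 1/4 and pays 1/4·382 + 3/4·158 = 214. Off-path (pledge) belief 3/4 gives 3/4·382 + 1/4·158 = 326.
Committed: no pledge gives 214 − 51 = 163; pledge gives 326 − 155 = 171. Deviates. ✗
Opportunistic: no pledge gives 214 − 52 = 162; pledge gives 326 − 438 = -112. Stays. ✓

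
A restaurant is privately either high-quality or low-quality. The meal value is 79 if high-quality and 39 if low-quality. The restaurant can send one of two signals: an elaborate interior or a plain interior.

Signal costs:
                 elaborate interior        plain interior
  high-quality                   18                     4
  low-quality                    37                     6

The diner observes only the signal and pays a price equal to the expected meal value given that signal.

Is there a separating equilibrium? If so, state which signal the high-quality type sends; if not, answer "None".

None

Try high-quality → elaborate interior, low-quality → plain interior:
  Under separation the diner infers type exactly: elaborate interior → high-quality (pays 79), plain interior → low-quality (pays 39).
  High-quality: elaborate interior gives 79 − 18 = 61; plain interior gives 39 − 4 = 35. No deviation. ✓
  Low-quality: plain interior gives 39 − 6 = 33; elaborate interior gives 79 − 37 = 42. Would deviate. ✗
Try high-quality → plain interior, low-quality → elaborate interior:
  Under separation the diner infers type exactly: plain interior → high-quality (pays 79), elaborate interior → low-quality (pays 39).
  High-quality: plain interior gives 79 − 4 = 75; elaborate interior gives 39 − 18 = 21. No deviation. ✓
  Low-quality: elaborate interior gives 39 − 37 = 2; plain interior gives 79 − 6 = 73. Would deviate. ✗
Neither assignment is incentive-compatible.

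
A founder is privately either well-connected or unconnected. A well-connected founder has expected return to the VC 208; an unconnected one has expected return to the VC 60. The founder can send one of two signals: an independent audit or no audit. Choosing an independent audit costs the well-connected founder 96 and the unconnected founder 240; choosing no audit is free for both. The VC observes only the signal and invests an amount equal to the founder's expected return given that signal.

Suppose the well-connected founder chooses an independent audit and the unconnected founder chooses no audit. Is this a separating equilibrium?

If types separate, audit earns payment 208 and no audit earns 60.
Well-connected: audit gives 208 − 96 = 112; no audit gives 60 − 0 = 60. No deviation. ✓
Unconnected: no audit gives 60 − 0 = 60; audit gives 208 − 240 = -32. No deviation. ✓
Both incentive constraints hold.

Yes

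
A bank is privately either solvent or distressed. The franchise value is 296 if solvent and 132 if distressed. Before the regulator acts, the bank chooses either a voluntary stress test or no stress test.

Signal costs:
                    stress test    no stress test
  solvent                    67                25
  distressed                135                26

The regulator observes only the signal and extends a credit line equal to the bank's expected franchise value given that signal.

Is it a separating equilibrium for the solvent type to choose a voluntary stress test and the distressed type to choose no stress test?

Under separation the regulator infers type exactly: stress test → solvent (pays 296), no stress test → distressed (pays 132).
Solvent: stress test gives 296 − 67 = 229; no stress test gives 132 − 25 = 107. No deviation. ✓
Distressed: no stress test gives 132 − 26 = 106; stress test gives 296 − 135 = 161. Would deviate. ✗

No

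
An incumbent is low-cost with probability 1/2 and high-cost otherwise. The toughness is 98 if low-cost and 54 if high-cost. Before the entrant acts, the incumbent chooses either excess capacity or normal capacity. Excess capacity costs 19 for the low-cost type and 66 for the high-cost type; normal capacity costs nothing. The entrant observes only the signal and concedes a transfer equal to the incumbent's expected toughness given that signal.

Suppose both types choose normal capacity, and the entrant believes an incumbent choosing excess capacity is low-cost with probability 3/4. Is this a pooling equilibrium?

At the pooled signal (normal capacity) the entrant holds the prior 1/2 and pays 1/2·98 + 1/2·54 = 76. Off-path (excess capacity) belief 3/4 gives 3/4·98 + 1/4·54 = 87.
Low-cost: normal capacity gives 76 − 0 = 76; excess capacity gives 87 − 19 = 68. Stays. ✓
High-cost: normal capacity gives 76 − 0 = 76; excess capacity gives 87 − 66 = 21. Stays. ✓

Yes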